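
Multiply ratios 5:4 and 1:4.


Compound ratio = (5×1) : (4×4)
= 5:16
GCD = 1
= 5:16

5:16


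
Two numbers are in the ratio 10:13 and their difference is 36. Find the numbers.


Let A = 10k, B = 13k.
13k - 10k = 36
3k = 36 → k = 36/3 = 12
A = 10×12 = 120, B = 13×12 = 156
= A = 120, B = 156

A = 120, B = 156


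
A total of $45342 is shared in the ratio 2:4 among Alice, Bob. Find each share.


Total parts = 2 + 4 = 6
Alice: 45342 × 2/6 = 15114.00
Bob: 45342 × 4/6 = 30228.00
= Alice: $15114.00, Bob: $30228.00

Alice: $15114.00, Bob: $30228.00


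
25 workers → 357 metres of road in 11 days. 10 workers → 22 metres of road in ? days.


Days ∝ work / workers, so d₂ = d₁ × (m₁/m₂) × (w₂/w₁)
Workers factor (inverse): 25/10 = 2.5000
Work factor (direct): 22/357 ≈ 0.0616
d₂ = 11 × 25/10 × 22/357 = (11 × 25 × 22) / (10 × 357) = 6050/3570
≈ 1.69 days

1.69 days


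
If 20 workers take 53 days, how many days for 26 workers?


Inverse proportion: x × y = constant
k = 20 × 53 = 1060
y₂ = k / 26 = 1060 / 26
= 40.77

40.77


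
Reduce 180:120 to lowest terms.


GCD(180, 120) = 60
180/60 : 120/60
= 3:2

3:2


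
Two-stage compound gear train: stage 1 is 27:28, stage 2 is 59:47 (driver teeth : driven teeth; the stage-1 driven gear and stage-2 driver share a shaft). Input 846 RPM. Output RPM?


Stage 1: RPM_B = RPM_A × t_A/t_B = 846 × 27/28 = 22842/28 ≈ 815.79
B and C share a shaft → RPM_C = RPM_B
Stage 2: RPM_D = RPM_C × t_C/t_D = RPM_A × (t_A×t_C)/(t_B×t_D)
Overall ratio = (27×59)/(28×47) = 1593/1316
RPM_D = 846 × 1593/1316 = 1347678/1316
≈ 1024.07 RPM

1024.07 RPM


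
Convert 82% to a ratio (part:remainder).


82% means 82 parts out of 100; remainder = 18
Part : remainder = 82:18
GCD = 2
= 41:9

41:9


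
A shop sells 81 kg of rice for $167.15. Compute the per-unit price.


Unit rate = total / quantity
= 167.15 / 81
= $2.06 per unit

$2.06 per unit


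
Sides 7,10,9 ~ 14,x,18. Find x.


Scale factor = 14/7 = 2
Missing side = 10 × 2
= 20.0

20.0


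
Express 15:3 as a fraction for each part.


Total parts = 15 + 3 = 18
First part: 15/18 = 5/6
Second part: 3/18 = 1/6
= 5/6 and 1/6

5/6 and 1/6


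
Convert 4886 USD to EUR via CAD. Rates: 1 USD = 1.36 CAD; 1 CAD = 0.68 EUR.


Step 1: 4886 USD × 1.36 = 6644.96 CAD
Step 2: 6644.96 CAD × 0.68 = 4518.57 EUR
Implied rate USD→EUR = 1.36 × 0.68 = 0.9248
= 4518.57 EUR

4518.57 EUR


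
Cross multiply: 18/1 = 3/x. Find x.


Cross multiply: 18 × x = 1 × 3
18x = 3
x = 3 / 18
= 0.17

0.17


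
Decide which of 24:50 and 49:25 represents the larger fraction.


24/50 = 0.4800
49/25 = 1.9600
0.4800 < 1.9600, so 24:50 is less
= 49:25

49:25


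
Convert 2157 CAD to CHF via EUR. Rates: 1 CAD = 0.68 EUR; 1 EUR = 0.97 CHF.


Step 1: 2157 CAD × 0.68 = 1466.76 EUR
Step 2: 1466.76 EUR × 0.97 = 1422.76 CHF
Implied rate CAD→CHF = 0.68 × 0.97 = 0.6596
= 1422.76 CHF

1422.76 CHF


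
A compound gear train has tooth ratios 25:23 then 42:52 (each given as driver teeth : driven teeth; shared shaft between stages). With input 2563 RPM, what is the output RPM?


Stage 1: RPM_B = RPM_A × t_A/t_B = 2563 × 25/23 = 64075/23 ≈ 2785.87
B and C share a shaft → RPM_C = RPM_B
Stage 2: RPM_D = RPM_C × t_C/t_D = RPM_A × (t_A×t_C)/(t_B×t_D)
Overall ratio = (25×42)/(23×52) = 1050/1196
RPM_D = 2563 × 1050/1196 = 2691150/1196
≈ 2250.13 RPM

2250.13 RPM


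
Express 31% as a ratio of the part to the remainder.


31% means 31 parts out of 100; remainder = 69
Part : remainder = 31:69
GCD = 1
= 31:69

31:69


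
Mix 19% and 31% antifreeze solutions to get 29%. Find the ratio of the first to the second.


Let x parts of 19% mix with y parts of 31%.
19x + 31y = 29(x + y)
19x + 31y = 29x + 29y
x(19 - 29) = y(29 - 31)
x/y = (31 - 29)/(29 - 19) = 2/10
Simplify: 1:5
= 1:5

1:5


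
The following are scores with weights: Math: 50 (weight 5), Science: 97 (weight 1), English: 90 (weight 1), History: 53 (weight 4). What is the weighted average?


Numerator = 50×5 + 97×1 + 90×1 + 53×4
= 250 + 97 + 90 + 212
= 649
Total weight = 11
Weighted avg = 649/11
= 59.00

59.00


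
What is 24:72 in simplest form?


GCD(24, 72) = 24
24/24 : 72/24
= 1:3

1:3


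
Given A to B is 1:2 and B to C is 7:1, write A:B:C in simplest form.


Match B: multiply A:B by 7 → 7:14
Multiply B:C by 2 → 14:2
Combined: 7:14:2
GCD = 1
= 7:14:2

7:14:2


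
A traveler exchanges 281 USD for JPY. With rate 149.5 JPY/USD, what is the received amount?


Amount × rate = 281 × 149.5
= 42009.50 JPY

42009.50 JPY


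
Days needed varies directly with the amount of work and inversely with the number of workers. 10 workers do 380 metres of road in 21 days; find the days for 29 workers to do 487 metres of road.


Days ∝ work / workers, so d₂ = d₁ × (m₁/m₂) × (w₂/w₁)
Workers factor (inverse): 10/29 ≈ 0.3448
Work factor (direct): 487/380 ≈ 1.2816
d₂ = 21 × 10/29 × 487/380 = (21 × 10 × 487) / (29 × 380) = 102270/11020
≈ 9.28 days

9.28 days


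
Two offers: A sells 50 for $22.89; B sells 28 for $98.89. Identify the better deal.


Deal A: $22.89/50 = $0.4578/unit
Deal B: $98.89/28 = $3.5318/unit
A is cheaper per unit
= Deal A

Deal A


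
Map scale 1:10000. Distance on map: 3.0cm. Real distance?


Real distance = map distance × scale
= 3.0cm × 10000
= 30000 cm = 300.0 m
= 0.300 km

0.300 km


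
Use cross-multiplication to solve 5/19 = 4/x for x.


Cross multiply: 5 × x = 19 × 4
5x = 76
x = 76 / 5
= 15.20

15.20


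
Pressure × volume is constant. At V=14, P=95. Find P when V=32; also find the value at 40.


Inverse proportion: x × y = constant
k = 14 × 95 = 1330
At x=32: k/32 = 41.56
At x=40: k/40 = 33.25
= 41.56 and 33.25

41.56 and 33.25


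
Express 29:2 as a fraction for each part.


Total parts = 29 + 2 = 31
First part: 29/31 = 29/31
Second part: 2/31 = 2/31
= 29/31 and 2/31

29/31 and 2/31


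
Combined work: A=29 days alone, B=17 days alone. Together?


Rate of A = 1/29 per day
Rate of B = 1/17 per day
Combined rate = 1/29 + 1/17 = 46/493 ≈ 0.0933 per day
Days = 1 / combined rate = 493/46
≈ 10.72 days

10.72 days


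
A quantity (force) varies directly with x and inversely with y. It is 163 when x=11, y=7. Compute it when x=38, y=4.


z = k·x/y
Solve for k using the known point: k = z·y/x = 163×7/11 = 1141/11 ≈ 103.7273
Now evaluate at x=38, y=4:
z = k × 38 / 4 = (1141 × 38) / (11 × 4) = 43358/44
≈ 985.4091

985.4091


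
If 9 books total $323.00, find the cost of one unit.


Unit rate = total / quantity
= 323.00 / 9
= $35.89 per unit

$35.89 per unit


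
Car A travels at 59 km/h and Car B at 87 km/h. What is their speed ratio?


Ratio = 59:87
GCD = 1
Simplified = 59:87
Time ratio (same distance) = 87:59
Speed ratio = 59:87

59:87


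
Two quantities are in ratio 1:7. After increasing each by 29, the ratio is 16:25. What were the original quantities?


Let A = 1k, B = 7k.
(1k + 29) / (7k + 29) = 16/25
Cross-multiply: 25(1k + 29) = 16(7k + 29)
25k + 725 = 112k + 464
25k - 112k = 464 - 725
-87k = -261
k = -261/-87 = 3
A = 1×3 = 3, B = 7×3 = 21
= A = 3, B = 21

A = 3, B = 21


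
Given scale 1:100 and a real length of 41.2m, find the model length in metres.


Model size = real / scale
= 41.2 / 100
= 0.4120 m

0.4120 m


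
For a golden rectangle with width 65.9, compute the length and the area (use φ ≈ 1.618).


φ = (1 + √5) / 2 ≈ 1.618
Length = width × φ = 65.9 × 1.618 = 106.6262
≈ 106.63
Area = width × length = 65.9 × 106.6262 = 7026.66658 ≈ 7026.67
= Length: 106.63, Area: 7026.67

Length: 106.63, Area: 7026.67


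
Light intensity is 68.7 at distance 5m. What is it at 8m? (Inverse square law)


I₁d₁² = I₂d₂²
I₂ = I₁ × (d₁/d₂)²
= 68.7 × (5/8)²
= 68.7 × 25/64
= 1717.5/64
≈ 26.8359

26.8359


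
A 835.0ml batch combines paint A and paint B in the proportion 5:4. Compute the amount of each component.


Total parts = 5 + 4 = 9
paint A: 835.0 × 5/9 = 463.9ml
paint B: 835.0 × 4/9 = 371.1ml
= 463.9ml and 371.1ml

463.9ml and 371.1ml


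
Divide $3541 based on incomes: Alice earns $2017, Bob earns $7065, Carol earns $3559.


Total income = 2017 + 7065 + 3559 = $12641
Alice: $3541 × 2017/12641 = $565.00
Bob: $3541 × 7065/12641 = $1979.05
Carol: $3541 × 3559/12641 = $996.95
= Alice: $565.00, Bob: $1979.05, Carol: $996.95

Alice: $565.00, Bob: $1979.05, Carol: $996.95


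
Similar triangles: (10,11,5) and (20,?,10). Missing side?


Scale factor = 20/10 = 2
Missing side = 11 × 2
= 22.0

22.0


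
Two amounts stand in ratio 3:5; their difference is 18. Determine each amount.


Let A = 3k, B = 5k.
5k - 3k = 18
2k = 18 → k = 18/2 = 9
A = 3×9 = 27, B = 5×9 = 45
= A = 27, B = 45

A = 27, B = 45


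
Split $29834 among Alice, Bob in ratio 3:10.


Total parts = 3 + 10 = 13
Alice: 29834 × 3/13 = 6884.77
Bob: 29834 × 10/13 = 22949.23
= Alice: $6884.77, Bob: $22949.23

Alice: $6884.77, Bob: $22949.23


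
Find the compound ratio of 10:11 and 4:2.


Compound ratio = (10×4) : (11×2)
= 40:22
GCD = 2
= 20:11

20:11


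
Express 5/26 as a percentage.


Percentage = (part / whole) × 100
= (5 / 26) × 100
≈ 19.23%

19.23%


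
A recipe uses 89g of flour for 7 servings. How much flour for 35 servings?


Direct proportion: y/x = constant
k = 89/7 ≈ 12.7143
y₂ = k × 35 = 89 × 35 / 7 = 3115/7
= 445.00

445.00


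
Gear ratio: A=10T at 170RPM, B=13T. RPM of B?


Gear ratio = 10:13 = 10:13
RPM_B = RPM_A × (teeth_A / teeth_B)
= 170 × (10/13)
= 130.8 RPM

130.8 RPM


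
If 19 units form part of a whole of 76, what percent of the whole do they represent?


Percentage = (part / whole) × 100
= (19 / 76) × 100
= 25.00%

25.00%


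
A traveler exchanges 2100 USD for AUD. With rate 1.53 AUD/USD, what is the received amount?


Amount × rate = 2100 × 1.53
= 3213.00 AUD

3213.00 AUD


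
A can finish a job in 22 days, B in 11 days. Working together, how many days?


Rate of A = 1/22 per day
Rate of B = 1/11 per day
Combined rate = 1/22 + 1/11 = 33/242 ≈ 0.1364 per day
Days = 1 / combined rate = 242/33
≈ 7.33 days

7.33 days


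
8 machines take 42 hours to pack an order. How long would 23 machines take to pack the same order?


Inverse proportion: x × y = constant
k = 8 × 42 = 336
y₂ = k / 23 = 336 / 23
= 14.61

14.61


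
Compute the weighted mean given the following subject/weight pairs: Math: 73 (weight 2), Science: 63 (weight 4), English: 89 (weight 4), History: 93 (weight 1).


Numerator = 73×2 + 63×4 + 89×4 + 93×1
= 146 + 252 + 356 + 93
= 847
Total weight = 11
Weighted avg = 847/11
= 77.00

77.00


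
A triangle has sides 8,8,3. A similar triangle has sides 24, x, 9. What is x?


Scale factor = 24/8 = 3
Missing side = 8 × 3
= 24.0

24.0


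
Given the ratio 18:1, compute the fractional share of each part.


Total parts = 18 + 1 = 19
First part: 18/19 = 18/19
Second part: 1/19 = 1/19
= 18/19 and 1/19

18/19 and 1/19


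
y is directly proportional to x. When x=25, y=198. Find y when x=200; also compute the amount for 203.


Direct proportion: y/x = constant
k = 198/25 = 7.9200
y at x=200: k × 200 = 198 × 200 / 25 = 39600/25 = 1584.00
y at x=203: k × 203 = 198 × 203 / 25 = 40194/25 = 1607.76
= 1584.00 and 1607.76

1584.00 and 1607.76


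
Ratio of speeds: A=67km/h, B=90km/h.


Ratio = 67:90
GCD = 1
Simplified = 67:90
Time ratio (same distance) = 90:67
Speed ratio = 67:90

67:90


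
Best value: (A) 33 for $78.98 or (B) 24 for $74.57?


Deal A: $78.98/33 = $2.3933/unit
Deal B: $74.57/24 = $3.1071/unit
A is cheaper per unit
= Deal A

Deal A


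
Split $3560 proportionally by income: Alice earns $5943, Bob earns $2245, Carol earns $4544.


Total income = 5943 + 2245 + 4544 = $12732
Alice: $3560 × 5943/12732 = $1661.72
Bob: $3560 × 2245/12732 = $627.73
Carol: $3560 × 4544/12732 = $1270.55
= Alice: $1661.72, Bob: $627.73, Carol: $1270.55

Alice: $1661.72, Bob: $627.73, Carol: $1270.55


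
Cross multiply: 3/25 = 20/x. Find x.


Cross multiply: 3 × x = 25 × 20
3x = 500
x = 500 / 3
= 166.67

166.67


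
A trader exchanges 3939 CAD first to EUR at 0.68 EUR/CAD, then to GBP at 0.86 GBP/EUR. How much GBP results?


Step 1: 3939 CAD × 0.68 = 2678.52 EUR
Step 2: 2678.52 EUR × 0.86 = 2303.53 GBP
Implied rate CAD→GBP = 0.68 × 0.86 = 0.5848
= 2303.53 GBP

2303.53 GBP


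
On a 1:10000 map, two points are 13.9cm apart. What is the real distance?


Real distance = map distance × scale
= 13.9cm × 10000
= 139000 cm = 1390.0 m
= 1.390 km

1.390 km


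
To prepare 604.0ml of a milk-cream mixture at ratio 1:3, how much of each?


Total parts = 1 + 3 = 4
milk: 604.0 × 1/4 = 151.0ml
cream: 604.0 × 3/4 = 453.0ml
= 151.0ml and 453.0ml

151.0ml and 453.0ml


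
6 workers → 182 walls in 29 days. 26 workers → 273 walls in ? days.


Days ∝ work / workers, so d₂ = d₁ × (m₁/m₂) × (w₂/w₁)
Workers factor (inverse): 6/26 ≈ 0.2308
Work factor (direct): 273/182 = 1.5000
d₂ = 29 × 6/26 × 273/182 = (29 × 6 × 273) / (26 × 182) = 47502/4732
≈ 10.04 days

10.04 days


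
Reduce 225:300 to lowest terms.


GCD(225, 300) = 75
225/75 : 300/75
= 3:4

3:4


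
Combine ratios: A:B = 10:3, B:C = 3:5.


Match B: multiply A:B by 3 → 30:9
Multiply B:C by 3 → 9:15
Combined: 30:9:15
GCD = 3
= 10:3:5

10:3:5


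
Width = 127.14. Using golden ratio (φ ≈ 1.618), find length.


φ = (1 + √5) / 2 ≈ 1.618
Length = width × φ = 127.14 × 1.618 = 205.71252
≈ 205.71

205.71


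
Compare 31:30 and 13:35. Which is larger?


31/30 = 1.0333
13/35 = 0.3714
1.0333 > 0.3714, so 31:30 is greater
= 31:30

31:30


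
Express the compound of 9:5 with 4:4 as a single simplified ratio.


Compound ratio = (9×4) : (5×4)
= 36:20
GCD = 4
= 9:5

9:5


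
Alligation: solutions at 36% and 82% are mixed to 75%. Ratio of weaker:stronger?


Let x parts of 36% mix with y parts of 82%.
36x + 82y = 75(x + y)
36x + 82y = 75x + 75y
x(36 - 75) = y(75 - 82)
x/y = (82 - 75)/(75 - 36) = 7/39
Simplify: 7:39
= 7:39

7:39


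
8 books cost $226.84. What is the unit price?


Unit rate = total / quantity
= 226.84 / 8
= $28.36 per unit

$28.36 per unit


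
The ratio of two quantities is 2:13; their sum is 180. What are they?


Let A = 2k, B = 13k.
2k + 13k = 180
15k = 180 → k = 180/15 = 12
A = 2×12 = 24, B = 13×12 = 156
= A = 24, B = 156

A = 24, B = 156


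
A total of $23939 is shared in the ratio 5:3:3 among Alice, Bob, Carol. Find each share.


Total parts = 5 + 3 + 3 = 11
Alice: 23939 × 5/11 = 10881.36
Bob: 23939 × 3/11 = 6528.82
Carol: 23939 × 3/11 = 6528.82
= Alice: $10881.36, Bob: $6528.82, Carol: $6528.82

Alice: $10881.36, Bob: $6528.82, Carol: $6528.82


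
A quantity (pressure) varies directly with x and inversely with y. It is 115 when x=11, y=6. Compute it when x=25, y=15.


z = k·x/y
Solve for k using the known point: k = z·y/x = 115×6/11 = 690/11 ≈ 62.7273
Now evaluate at x=25, y=15:
z = k × 25 / 15 = (690 × 25) / (11 × 15) = 17250/165
≈ 104.5455

104.5455


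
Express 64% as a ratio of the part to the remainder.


64% means 64 parts out of 100; remainder = 36
Part : remainder = 64:36
GCD = 4
= 16:9

16:9


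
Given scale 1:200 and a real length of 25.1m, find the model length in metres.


Model size = real / scale
= 25.1 / 200
= 0.1255 m

0.1255 m


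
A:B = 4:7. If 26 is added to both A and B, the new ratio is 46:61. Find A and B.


Let A = 4k, B = 7k.
(4k + 26) / (7k + 26) = 46/61
Cross-multiply: 61(4k + 26) = 46(7k + 26)
244k + 1586 = 322k + 1196
244k - 322k = 1196 - 1586
-78k = -390
k = -390/-78 = 5
A = 4×5 = 20, B = 7×5 = 35
= A = 20, B = 35

A = 20, B = 35


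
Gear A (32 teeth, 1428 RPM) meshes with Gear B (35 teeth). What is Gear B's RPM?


Gear ratio = 32:35 = 32:35
RPM_B = RPM_A × (teeth_A / teeth_B)
= 1428 × (32/35)
= 1305.6 RPM

1305.6 RPM


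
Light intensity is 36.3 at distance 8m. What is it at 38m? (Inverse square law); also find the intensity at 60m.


I₁d₁² = I₂d₂²
I at 38m = 36.3 × (8/38)² = 36.3 × 64/1444 = 2323.2/1444 ≈ 1.6089
I at 60m = 36.3 × (8/60)² = 36.3 × 64/3600 = 2323.2/3600 ≈ 0.6453
= 1.6089 and 0.6453

1.6089 and 0.6453


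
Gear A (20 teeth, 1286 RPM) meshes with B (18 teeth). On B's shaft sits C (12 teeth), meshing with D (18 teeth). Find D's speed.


Stage 1: RPM_B = RPM_A × t_A/t_B = 1286 × 20/18 = 25720/18 ≈ 1428.89
B and C share a shaft → RPM_C = RPM_B
Stage 2: RPM_D = RPM_C × t_C/t_D = RPM_A × (t_A×t_C)/(t_B×t_D)
Overall ratio = (20×12)/(18×18) = 240/324
RPM_D = 1286 × 240/324 = 308640/324
≈ 952.59 RPM

952.59 RPM


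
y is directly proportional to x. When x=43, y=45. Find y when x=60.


Direct proportion: y/x = constant
k = 45/43 ≈ 1.0465
y₂ = k × 60 = 45 × 60 / 43 = 2700/43
≈ 62.79

62.79


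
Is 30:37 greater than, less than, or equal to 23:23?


30/37 = 0.8108
23/23 = 1.0000
0.8108 < 1.0000, so 30:37 is less
= less than

less than


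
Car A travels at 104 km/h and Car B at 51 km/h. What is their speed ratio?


Ratio = 104:51
GCD = 1
Simplified = 104:51
Time ratio (same distance) = 51:104
Speed ratio = 104:51

104:51


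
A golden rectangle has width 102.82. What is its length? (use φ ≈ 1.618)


φ = (1 + √5) / 2 ≈ 1.618
Length = width × φ = 102.82 × 1.618 = 166.36276
≈ 166.36

166.36


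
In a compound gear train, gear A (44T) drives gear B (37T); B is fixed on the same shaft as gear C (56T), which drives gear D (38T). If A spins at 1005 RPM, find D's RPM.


Stage 1: RPM_B = RPM_A × t_A/t_B = 1005 × 44/37 = 44220/37 ≈ 1195.14
B and C share a shaft → RPM_C = RPM_B
Stage 2: RPM_D = RPM_C × t_C/t_D = RPM_A × (t_A×t_C)/(t_B×t_D)
Overall ratio = (44×56)/(37×38) = 2464/1406
RPM_D = 1005 × 2464/1406 = 2476320/1406
≈ 1761.25 RPM

1761.25 RPM


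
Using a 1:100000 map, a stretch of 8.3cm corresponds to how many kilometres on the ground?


Real distance = map distance × scale
= 8.3cm × 100000
= 830000 cm = 8300.0 m
= 8.300 km

8.300 km


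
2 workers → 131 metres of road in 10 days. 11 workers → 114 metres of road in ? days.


Days ∝ work / workers, so d₂ = d₁ × (m₁/m₂) × (w₂/w₁)
Workers factor (inverse): 2/11 ≈ 0.1818
Work factor (direct): 114/131 ≈ 0.8702
d₂ = 10 × 2/11 × 114/131 = (10 × 2 × 114) / (11 × 131) = 2280/1441
≈ 1.58 days

1.58 days


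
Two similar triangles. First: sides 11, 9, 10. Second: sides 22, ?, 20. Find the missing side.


Scale factor = 22/11 = 2
Missing side = 9 × 2
= 18.0

18.0


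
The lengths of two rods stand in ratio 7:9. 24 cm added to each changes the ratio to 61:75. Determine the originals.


Let A = 7k, B = 9k.
(7k + 24) / (9k + 24) = 61/75
Cross-multiply: 75(7k + 24) = 61(9k + 24)
525k + 1800 = 549k + 1464
525k - 549k = 1464 - 1800
-24k = -336
k = -336/-24 = 14
A = 7×14 = 98, B = 9×14 = 126
= A = 98, B = 126

A = 98, B = 126


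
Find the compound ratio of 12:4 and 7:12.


Compound ratio = (12×7) : (4×12)
= 84:48
GCD = 12
= 7:4

7:4


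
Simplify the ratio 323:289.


GCD(323, 289) = 17
323/17 : 289/17
= 19:17

19:17


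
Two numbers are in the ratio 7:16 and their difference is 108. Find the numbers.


Let A = 7k, B = 16k.
16k - 7k = 108
9k = 108 → k = 108/9 = 12
A = 7×12 = 84, B = 16×12 = 192
= A = 84, B = 192

A = 84, B = 192


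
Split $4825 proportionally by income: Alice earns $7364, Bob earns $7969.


Total income = 7364 + 7969 = $15333
Alice: $4825 × 7364/15333 = $2317.31
Bob: $4825 × 7969/15333 = $2507.69
= Alice: $2317.31, Bob: $2507.69

Alice: $2317.31, Bob: $2507.69


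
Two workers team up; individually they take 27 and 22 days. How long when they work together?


Rate of A = 1/27 per day
Rate of B = 1/22 per day
Combined rate = 1/27 + 1/22 = 49/594 ≈ 0.0825 per day
Days = 1 / combined rate = 594/49
≈ 12.12 days

12.12 days


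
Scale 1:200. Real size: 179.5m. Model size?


Model size = real / scale
= 179.5 / 200
= 0.8975 m

0.8975 m


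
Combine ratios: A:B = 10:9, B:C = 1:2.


Match B: multiply A:B by 1 → 10:9
Multiply B:C by 9 → 9:18
Combined: 10:9:18
GCD = 1
= 10:9:18

10:9:18


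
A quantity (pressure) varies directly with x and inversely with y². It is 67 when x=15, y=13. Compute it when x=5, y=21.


z = k·x/y²
Solve for k using the known point: k = z·y²/x = 67×169/15 = 11323/15 ≈ 754.8667
Now evaluate at x=5, y=21:
z = k × 5 / 441 = (11323 × 5) / (15 × 441) = 56615/6615
≈ 8.5586

8.5586


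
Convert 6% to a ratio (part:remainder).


6% means 6 parts out of 100; remainder = 94
Part : remainder = 6:94
GCD = 2
= 3:47

3:47


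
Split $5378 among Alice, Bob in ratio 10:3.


Total parts = 10 + 3 = 13
Alice: 5378 × 10/13 = 4136.92
Bob: 5378 × 3/13 = 1241.08
= Alice: $4136.92, Bob: $1241.08

Alice: $4136.92, Bob: $1241.08


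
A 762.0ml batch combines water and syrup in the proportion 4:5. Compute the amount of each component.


Total parts = 4 + 5 = 9
water: 762.0 × 4/9 = 338.7ml
syrup: 762.0 × 5/9 = 423.3ml
= 338.7ml and 423.3ml

338.7ml and 423.3ml


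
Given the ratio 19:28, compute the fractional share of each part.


Total parts = 19 + 28 = 47
First part: 19/47 = 19/47
Second part: 28/47 = 28/47
= 19/47 and 28/47

19/47 and 28/47


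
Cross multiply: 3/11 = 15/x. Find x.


Cross multiply: 3 × x = 11 × 15
3x = 165
x = 165 / 3
= 55.00

55.00


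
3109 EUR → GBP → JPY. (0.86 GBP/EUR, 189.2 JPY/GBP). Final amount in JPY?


Step 1: 3109 EUR × 0.86 = 2673.74 GBP
Step 2: 2673.74 GBP × 189.2 = 505871.61 JPY
Implied rate EUR→JPY = 0.86 × 189.2 = 162.7120
= 505871.61 JPY

505871.61 JPY


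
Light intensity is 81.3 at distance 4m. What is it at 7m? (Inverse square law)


I₁d₁² = I₂d₂²
I₂ = I₁ × (d₁/d₂)²
= 81.3 × (4/7)²
= 81.3 × 16/49
= 1300.8/49
≈ 26.5469

26.5469


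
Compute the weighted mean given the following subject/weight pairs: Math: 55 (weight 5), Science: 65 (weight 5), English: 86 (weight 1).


Numerator = 55×5 + 65×5 + 86×1
= 275 + 325 + 86
= 686
Total weight = 11
Weighted avg = 686/11
= 62.36

62.36


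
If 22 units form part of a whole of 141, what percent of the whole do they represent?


Percentage = (part / whole) × 100
= (22 / 141) × 100
≈ 15.60%

15.60%


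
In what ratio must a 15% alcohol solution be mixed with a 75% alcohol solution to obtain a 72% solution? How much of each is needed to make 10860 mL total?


Let x parts of 15% mix with y parts of 75%.
15x + 75y = 72(x + y)
15x + 75y = 72x + 72y
x(15 - 72) = y(72 - 75)
x/y = (75 - 72)/(72 - 15) = 3/57
Simplify: 1:19
Total parts = 20; one part = 10860/20 = 543.00 mL
15% solution: 1×543.00 = 543.00 mL
75% solution: 19×543.00 = 10317.00 mL
= ratio 1:19; 543.00 mL and 10317.00 mL

ratio 1:19; 543.00 mL and 10317.00 mL


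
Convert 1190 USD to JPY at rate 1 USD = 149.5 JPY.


Amount × rate = 1190 × 149.5
= 177905.00 JPY

177905.00 JPY


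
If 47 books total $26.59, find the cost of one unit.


Unit rate = total / quantity
= 26.59 / 47
= $0.57 per unit

$0.57 per unit


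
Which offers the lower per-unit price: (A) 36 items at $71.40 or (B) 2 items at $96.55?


Deal A: $71.40/36 = $1.9833/unit
Deal B: $96.55/2 = $48.2750/unit
A is cheaper per unit
= Deal A

Deal A


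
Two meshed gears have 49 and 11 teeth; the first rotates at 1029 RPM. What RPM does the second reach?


Gear ratio = 49:11 = 49:11
RPM_B = RPM_A × (teeth_A / teeth_B)
= 1029 × (49/11)
= 4583.7 RPM

4583.7 RPM


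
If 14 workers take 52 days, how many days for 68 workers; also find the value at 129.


Inverse proportion: x × y = constant
k = 14 × 52 = 728
At x=68: k/68 = 10.71
At x=129: k/129 = 5.64
= 10.71 and 5.64

10.71 and 5.64


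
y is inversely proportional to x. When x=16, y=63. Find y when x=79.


Inverse proportion: x × y = constant
k = 16 × 63 = 1008
y₂ = k / 79 = 1008 / 79
= 12.76

12.76


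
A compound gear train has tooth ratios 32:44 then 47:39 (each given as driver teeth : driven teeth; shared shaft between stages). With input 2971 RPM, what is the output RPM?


Stage 1: RPM_B = RPM_A × t_A/t_B = 2971 × 32/44 = 95072/44 ≈ 2160.73
B and C share a shaft → RPM_C = RPM_B
Stage 2: RPM_D = RPM_C × t_C/t_D = RPM_A × (t_A×t_C)/(t_B×t_D)
Overall ratio = (32×47)/(44×39) = 1504/1716
RPM_D = 2971 × 1504/1716 = 4468384/1716
≈ 2603.95 RPM

2603.95 RPM


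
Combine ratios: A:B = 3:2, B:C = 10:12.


Match B: multiply A:B by 10 → 30:20
Multiply B:C by 2 → 20:24
Combined: 30:20:24
GCD = 2
= 15:10:12

15:10:12


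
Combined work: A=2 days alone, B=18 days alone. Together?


Rate of A = 1/2 per day
Rate of B = 1/18 per day
Combined rate = 1/2 + 1/18 = 20/36 ≈ 0.5556 per day
Days = 1 / combined rate = 36/20
= 1.80 days

1.80 days


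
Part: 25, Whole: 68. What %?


Percentage = (part / whole) × 100
= (25 / 68) × 100
≈ 36.76%

36.76%


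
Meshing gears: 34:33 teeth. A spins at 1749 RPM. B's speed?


Gear ratio = 34:33 = 34:33
RPM_B = RPM_A × (teeth_A / teeth_B)
= 1749 × (34/33)
= 1802.0 RPM

1802.0 RPM


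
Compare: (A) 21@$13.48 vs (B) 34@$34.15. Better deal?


Deal A: $13.48/21 = $0.6419/unit
Deal B: $34.15/34 = $1.0044/unit
A is cheaper per unit
= Deal A

Deal A


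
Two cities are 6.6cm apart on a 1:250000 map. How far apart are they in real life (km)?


Real distance = map distance × scale
= 6.6cm × 250000
= 1650000 cm = 16500.0 m
= 16.500 km

16.500 km


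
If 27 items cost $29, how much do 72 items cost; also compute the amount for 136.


Direct proportion: y/x = constant
k = 29/27 ≈ 1.0741
y at x=72: k × 72 = 29 × 72 / 27 = 2088/27 ≈ 77.33
y at x=136: k × 136 = 29 × 136 / 27 = 3944/27 ≈ 146.07
= 77.33 and 146.07

77.33 and 146.07


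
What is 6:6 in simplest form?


GCD(6, 6) = 6
6/6 : 6/6
= 1:1

1:1


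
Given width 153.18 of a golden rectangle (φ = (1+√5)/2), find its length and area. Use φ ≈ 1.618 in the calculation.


φ = (1 + √5) / 2 ≈ 1.618
Length = width × φ = 153.18 × 1.618 = 247.84524
≈ 247.85
Area = width × length = 153.18 × 247.84524 = 37964.9338632 ≈ 37964.93
= Length: 247.85, Area: 37964.93

Length: 247.85, Area: 37964.93


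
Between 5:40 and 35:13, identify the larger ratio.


5/40 = 0.1250
35/13 = 2.6923
0.1250 < 2.6923, so 5:40 is less
= 35:13

35:13


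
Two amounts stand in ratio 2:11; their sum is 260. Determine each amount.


Let A = 2k, B = 11k.
2k + 11k = 260
13k = 260 → k = 260/13 = 20
A = 2×20 = 40, B = 11×20 = 220
= A = 40, B = 220

A = 40, B = 220


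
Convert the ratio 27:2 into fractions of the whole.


Total parts = 27 + 2 = 29
First part: 27/29 = 27/29
Second part: 2/29 = 2/29
= 27/29 and 2/29

27/29 and 2/29


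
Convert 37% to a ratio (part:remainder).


37% means 37 parts out of 100; remainder = 63
Part : remainder = 37:63
GCD = 1
= 37:63

37:63


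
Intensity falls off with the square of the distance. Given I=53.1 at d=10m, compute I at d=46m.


I₁d₁² = I₂d₂²
I₂ = I₁ × (d₁/d₂)²
= 53.1 × (10/46)²
= 53.1 × 100/2116
= 5310/2116
≈ 2.5095

2.5095


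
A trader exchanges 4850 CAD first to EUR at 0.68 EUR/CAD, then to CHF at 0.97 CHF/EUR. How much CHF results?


Step 1: 4850 CAD × 0.68 = 3298.00 EUR
Step 2: 3298.00 EUR × 0.97 = 3199.06 CHF
Implied rate CAD→CHF = 0.68 × 0.97 = 0.6596
= 3199.06 CHF

3199.06 CHF


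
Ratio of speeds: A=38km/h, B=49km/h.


Ratio = 38:49
GCD = 1
Simplified = 38:49
Time ratio (same distance) = 49:38
Speed ratio = 38:49

38:49


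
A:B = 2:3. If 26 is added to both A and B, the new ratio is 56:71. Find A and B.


Let A = 2k, B = 3k.
(2k + 26) / (3k + 26) = 56/71
Cross-multiply: 71(2k + 26) = 56(3k + 26)
142k + 1846 = 168k + 1456
142k - 168k = 1456 - 1846
-26k = -390
k = -390/-26 = 15
A = 2×15 = 30, B = 3×15 = 45
= A = 30, B = 45

A = 30, B = 45


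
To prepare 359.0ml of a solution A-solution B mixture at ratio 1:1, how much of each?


Total parts = 1 + 1 = 2
solution A: 359.0 × 1/2 = 179.5ml
solution B: 359.0 × 1/2 = 179.5ml
= 179.5ml and 179.5ml

179.5ml and 179.5ml


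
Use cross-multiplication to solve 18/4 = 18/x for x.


Cross multiply: 18 × x = 4 × 18
18x = 72
x = 72 / 18
= 4.00

4.00


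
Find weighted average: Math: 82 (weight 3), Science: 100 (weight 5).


Numerator = 82×3 + 100×5
= 246 + 500
= 746
Total weight = 8
Weighted avg = 746/8
= 93.25

93.25


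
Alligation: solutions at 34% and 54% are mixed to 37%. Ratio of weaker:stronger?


Let x parts of 34% mix with y parts of 54%.
34x + 54y = 37(x + y)
34x + 54y = 37x + 37y
x(34 - 37) = y(37 - 54)
x/y = (54 - 37)/(37 - 34) = 17/3
Simplify: 17:3
= 17:3

17:3


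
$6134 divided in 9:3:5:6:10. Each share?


Total parts = 9 + 3 + 5 + 6 + 10 = 33
Part 1: 6134 × 9/33 = 1672.91
Part 2: 6134 × 3/33 = 557.64
Part 3: 6134 × 5/33 = 929.39
Part 4: 6134 × 6/33 = 1115.27
Part 5: 6134 × 10/33 = 1858.79
= Part 1: $1672.91, Part 2: $557.64, Part 3: $929.39, Part 4: $1115.27, Part 5: $1858.79

Part 1: $1672.91, Part 2: $557.64, Part 3: $929.39, Part 4: $1115.27, Part 5: $1858.79


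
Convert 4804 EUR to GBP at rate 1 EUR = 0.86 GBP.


Amount × rate = 4804 × 0.86
= 4131.44 GBP

4131.44 GBP


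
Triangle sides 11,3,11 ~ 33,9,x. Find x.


Scale factor = 33/11 = 3
Missing side = 11 × 3
= 33.0

33.0


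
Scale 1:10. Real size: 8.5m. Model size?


Model size = real / scale
= 8.5 / 10
= 0.8500 m

0.8500 m


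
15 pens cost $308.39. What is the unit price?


Unit rate = total / quantity
= 308.39 / 15
= $20.56 per unit

$20.56 per unit


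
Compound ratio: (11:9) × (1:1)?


Compound ratio = (11×1) : (9×1)
= 11:9
GCD = 1
= 11:9

11:9


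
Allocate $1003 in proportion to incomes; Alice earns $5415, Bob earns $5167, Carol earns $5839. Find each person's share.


Total income = 5415 + 5167 + 5839 = $16421
Alice: $1003 × 5415/16421 = $330.75
Bob: $1003 × 5167/16421 = $315.60
Carol: $1003 × 5839/16421 = $356.65
= Alice: $330.75, Bob: $315.60, Carol: $356.65

Alice: $330.75, Bob: $315.60, Carol: $356.65


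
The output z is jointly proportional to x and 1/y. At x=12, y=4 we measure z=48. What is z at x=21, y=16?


z = k·x/y
Solve for k using the known point: k = z·y/x = 48×4/12 = 192/12 = 16.0000
Now evaluate at x=21, y=16:
z = k × 21 / 16 = (192 × 21) / (12 × 16) = 4032/192
= 21.0000

21.0000


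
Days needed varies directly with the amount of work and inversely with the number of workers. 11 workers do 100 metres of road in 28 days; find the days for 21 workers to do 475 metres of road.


Days ∝ work / workers, so d₂ = d₁ × (m₁/m₂) × (w₂/w₁)
Workers factor (inverse): 11/21 ≈ 0.5238
Work factor (direct): 475/100 = 4.7500
d₂ = 28 × 11/21 × 475/100 = (28 × 11 × 475) / (21 × 100) = 146300/2100
≈ 69.67 days

69.67 days


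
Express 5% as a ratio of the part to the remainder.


5% means 5 parts out of 100; remainder = 95
Part : remainder = 5:95
GCD = 5
= 1:19

1:19


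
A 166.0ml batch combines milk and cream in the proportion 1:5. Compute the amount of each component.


Total parts = 1 + 5 = 6
milk: 166.0 × 1/6 = 27.7ml
cream: 166.0 × 5/6 = 138.3ml
= 27.7ml and 138.3ml

27.7ml and 138.3ml


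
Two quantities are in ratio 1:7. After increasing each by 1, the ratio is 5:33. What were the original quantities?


Let A = 1k, B = 7k.
(1k + 1) / (7k + 1) = 5/33
Cross-multiply: 33(1k + 1) = 5(7k + 1)
33k + 33 = 35k + 5
33k - 35k = 5 - 33
-2k = -28
k = -28/-2 = 14
A = 1×14 = 14, B = 7×14 = 98
= A = 14, B = 98

A = 14, B = 98


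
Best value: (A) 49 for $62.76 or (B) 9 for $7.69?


Deal A: $62.76/49 = $1.2808/unit
Deal B: $7.69/9 = $0.8544/unit
B is cheaper per unit
= Deal B

Deal B


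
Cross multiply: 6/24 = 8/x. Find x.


Cross multiply: 6 × x = 24 × 8
6x = 192
x = 192 / 6
= 32.00

32.00


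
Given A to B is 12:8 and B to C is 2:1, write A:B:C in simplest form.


Match B: multiply A:B by 2 → 24:16
Multiply B:C by 8 → 16:8
Combined: 24:16:8
GCD = 8
= 3:2:1

3:2:1


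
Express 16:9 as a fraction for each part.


Total parts = 16 + 9 = 25
First part: 16/25 = 16/25
Second part: 9/25 = 9/25
= 16/25 and 9/25

16/25 and 9/25


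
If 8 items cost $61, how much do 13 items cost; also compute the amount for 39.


Direct proportion: y/x = constant
k = 61/8 = 7.6250
y at x=13: k × 13 = 61 × 13 / 8 = 793/8 ≈ 99.13
y at x=39: k × 39 = 61 × 39 / 8 = 2379/8 ≈ 297.38
= 99.13 and 297.38

99.13 and 297.38


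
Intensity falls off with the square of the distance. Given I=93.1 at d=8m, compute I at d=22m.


I₁d₁² = I₂d₂²
I₂ = I₁ × (d₁/d₂)²
= 93.1 × (8/22)²
= 93.1 × 64/484
= 5958.4/484
≈ 12.3107

12.3107


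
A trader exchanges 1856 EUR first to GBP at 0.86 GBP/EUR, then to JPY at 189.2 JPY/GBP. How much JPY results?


Step 1: 1856 EUR × 0.86 = 1596.16 GBP
Step 2: 1596.16 GBP × 189.2 = 301993.47 JPY
Implied rate EUR→JPY = 0.86 × 189.2 = 162.7120
= 301993.47 JPY

301993.47 JPY


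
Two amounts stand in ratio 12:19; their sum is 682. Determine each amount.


Let A = 12k, B = 19k.
12k + 19k = 682
31k = 682 → k = 682/31 = 22
A = 12×22 = 264, B = 19×22 = 418
= A = 264, B = 418

A = 264, B = 418


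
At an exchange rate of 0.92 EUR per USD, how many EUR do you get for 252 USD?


Amount × rate = 252 × 0.92
= 231.84 EUR

231.84 EUR


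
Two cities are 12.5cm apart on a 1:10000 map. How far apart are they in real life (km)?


Real distance = map distance × scale
= 12.5cm × 10000
= 125000 cm = 1250.0 m
= 1.250 km

1.250 km


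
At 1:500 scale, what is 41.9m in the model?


Model size = real / scale
= 41.9 / 500
= 0.0838 m

0.0838 m


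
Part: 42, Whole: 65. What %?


Percentage = (part / whole) × 100
= (42 / 65) × 100
≈ 64.62%

64.62%


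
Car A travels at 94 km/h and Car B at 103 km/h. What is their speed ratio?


Ratio = 94:103
GCD = 1
Simplified = 94:103
Time ratio (same distance) = 103:94
Speed ratio = 94:103

94:103


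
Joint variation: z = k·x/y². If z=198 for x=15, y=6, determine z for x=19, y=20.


z = k·x/y²
Solve for k using the known point: k = z·y²/x = 198×36/15 = 7128/15 = 475.2000
Now evaluate at x=19, y=20:
z = k × 19 / 400 = (7128 × 19) / (15 × 400) = 135432/6000
= 22.5720

22.5720


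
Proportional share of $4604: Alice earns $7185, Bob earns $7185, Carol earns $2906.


Total income = 7185 + 7185 + 2906 = $17276
Alice: $4604 × 7185/17276 = $1914.78
Bob: $4604 × 7185/17276 = $1914.78
Carol: $4604 × 2906/17276 = $774.44
= Alice: $1914.78, Bob: $1914.78, Carol: $774.44

Alice: $1914.78, Bob: $1914.78, Carol: $774.44


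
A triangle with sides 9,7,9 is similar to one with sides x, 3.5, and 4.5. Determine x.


Scale factor = 3.5/7 = 0.5
Missing side = 9 × 0.5
= 4.5

4.5


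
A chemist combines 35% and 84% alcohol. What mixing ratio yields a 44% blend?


Let x parts of 35% mix with y parts of 84%.
35x + 84y = 44(x + y)
35x + 84y = 44x + 44y
x(35 - 44) = y(44 - 84)
x/y = (84 - 44)/(44 - 35) = 40/9
Simplify: 40:9
= 40:9

40:9


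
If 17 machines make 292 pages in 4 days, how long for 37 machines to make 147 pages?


Days ∝ work / workers, so d₂ = d₁ × (m₁/m₂) × (w₂/w₁)
Workers factor (inverse): 17/37 ≈ 0.4595
Work factor (direct): 147/292 ≈ 0.5034
d₂ = 4 × 17/37 × 147/292 = (4 × 17 × 147) / (37 × 292) = 9996/10804
≈ 0.93 days

0.93 days


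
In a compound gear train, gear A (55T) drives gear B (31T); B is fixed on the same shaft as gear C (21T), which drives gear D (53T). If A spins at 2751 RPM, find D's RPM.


Stage 1: RPM_B = RPM_A × t_A/t_B = 2751 × 55/31 = 151305/31 ≈ 4880.81
B and C share a shaft → RPM_C = RPM_B
Stage 2: RPM_D = RPM_C × t_C/t_D = RPM_A × (t_A×t_C)/(t_B×t_D)
Overall ratio = (55×21)/(31×53) = 1155/1643
RPM_D = 2751 × 1155/1643 = 3177405/1643
≈ 1933.90 RPM

1933.90 RPM


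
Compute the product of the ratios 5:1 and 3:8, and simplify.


Compound ratio = (5×3) : (1×8)
= 15:8
GCD = 1
= 15:8

15:8


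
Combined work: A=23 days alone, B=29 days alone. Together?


Rate of A = 1/23 per day
Rate of B = 1/29 per day
Combined rate = 1/23 + 1/29 = 52/667 ≈ 0.0780 per day
Days = 1 / combined rate = 667/52
≈ 12.83 days

12.83 days


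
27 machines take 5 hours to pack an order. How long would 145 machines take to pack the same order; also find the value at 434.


Inverse proportion: x × y = constant
k = 27 × 5 = 135
At x=145: k/145 = 0.93
At x=434: k/434 = 0.31
= 0.93 and 0.31

0.93 and 0.31


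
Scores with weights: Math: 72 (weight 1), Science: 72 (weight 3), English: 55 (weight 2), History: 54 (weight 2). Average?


Numerator = 72×1 + 72×3 + 55×2 + 54×2
= 72 + 216 + 110 + 108
= 506
Total weight = 8
Weighted avg = 506/8
= 63.25

63.25


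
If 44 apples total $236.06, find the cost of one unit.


Unit rate = total / quantity
= 236.06 / 44
= $5.37 per unit

$5.37 per unit


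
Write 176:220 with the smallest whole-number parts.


GCD(176, 220) = 44
176/44 : 220/44
= 4:5

4:5


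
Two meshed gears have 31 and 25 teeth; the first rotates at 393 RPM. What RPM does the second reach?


Gear ratio = 31:25 = 31:25
RPM_B = RPM_A × (teeth_A / teeth_B)
= 393 × (31/25)
= 487.3 RPM

487.3 RPM


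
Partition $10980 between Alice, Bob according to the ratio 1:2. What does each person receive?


Total parts = 1 + 2 = 3
Alice: 10980 × 1/3 = 3660.00
Bob: 10980 × 2/3 = 7320.00
= Alice: $3660.00, Bob: $7320.00

Alice: $3660.00, Bob: $7320.00


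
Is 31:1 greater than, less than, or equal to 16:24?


31/1 = 31.0000
16/24 = 0.6667
31.0000 > 0.6667, so 31:1 is greater
= greater than

greater than


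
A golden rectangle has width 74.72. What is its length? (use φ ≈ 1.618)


φ = (1 + √5) / 2 ≈ 1.618
Length = width × φ = 74.72 × 1.618 = 120.89696
≈ 120.90

120.90


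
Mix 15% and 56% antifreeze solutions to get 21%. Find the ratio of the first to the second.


Let x parts of 15% mix with y parts of 56%.
15x + 56y = 21(x + y)
15x + 56y = 21x + 21y
x(15 - 21) = y(21 - 56)
x/y = (56 - 21)/(21 - 15) = 35/6
Simplify: 35:6
= 35:6

35:6


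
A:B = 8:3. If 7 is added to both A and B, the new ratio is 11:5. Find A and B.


Let A = 8k, B = 3k.
(8k + 7) / (3k + 7) = 11/5
Cross-multiply: 5(8k + 7) = 11(3k + 7)
40k + 35 = 33k + 77
40k - 33k = 77 - 35
7k = 42
k = 42/7 = 6
A = 8×6 = 48, B = 3×6 = 18
= A = 48, B = 18

A = 48, B = 18


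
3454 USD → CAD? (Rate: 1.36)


Amount × rate = 3454 × 1.36
= 4697.44 CAD

4697.44 CAD


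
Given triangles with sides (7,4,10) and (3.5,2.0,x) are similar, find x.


Scale factor = 3.5/7 = 0.5
Missing side = 10 × 0.5
= 5.0

5.0


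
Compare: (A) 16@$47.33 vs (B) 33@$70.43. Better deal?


Deal A: $47.33/16 = $2.9581/unit
Deal B: $70.43/33 = $2.1342/unit
B is cheaper per unit
= Deal B

Deal B


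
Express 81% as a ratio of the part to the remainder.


81% means 81 parts out of 100; remainder = 19
Part : remainder = 81:19
GCD = 1
= 81:19

81:19


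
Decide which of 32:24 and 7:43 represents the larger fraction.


32/24 = 1.3333
7/43 = 0.1628
1.3333 > 0.1628, so 32:24 is greater
= 32:24

32:24


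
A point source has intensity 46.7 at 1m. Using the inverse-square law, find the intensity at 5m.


I₁d₁² = I₂d₂²
I₂ = I₁ × (d₁/d₂)²
= 46.7 × (1/5)²
= 46.7 × 1/25
= 46.7/25
= 1.8680

1.8680
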